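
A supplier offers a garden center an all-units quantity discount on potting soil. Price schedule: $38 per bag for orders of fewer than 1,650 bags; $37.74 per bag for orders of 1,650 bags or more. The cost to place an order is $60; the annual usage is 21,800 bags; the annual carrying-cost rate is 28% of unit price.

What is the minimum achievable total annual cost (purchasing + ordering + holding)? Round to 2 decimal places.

H₁ = 28%×$38 = $10.6400;  H₂ = 28%×$37.74 = $10.5672
EOQ₁ = √(2×21,800×60/10.6400) = 495.85  (< 1,650, feasible at tier 1)
EOQ₂ = √(2×21,800×60/10.5672) = 497.55  (< 1,650 → use Q = 1,650 at tier-2 price)
TC(tier 1 (EOQ₁), Q≈495.8) = $833,675.82
TC(tier 2, Q≈1,650.0) = $832,242.67
Minimum at tier 2: $832,242.67

$832,242.67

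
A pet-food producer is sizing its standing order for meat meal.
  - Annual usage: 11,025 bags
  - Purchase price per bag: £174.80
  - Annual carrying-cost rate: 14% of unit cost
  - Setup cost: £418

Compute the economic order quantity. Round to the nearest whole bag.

614 bags

H = i·C = 0.14 × £174.8 = £24.4720 per bag-year
Q* = √(2·D·S / H) = √(2·11,025·418 / 24.472) = √376,630.4 ≈ 613.70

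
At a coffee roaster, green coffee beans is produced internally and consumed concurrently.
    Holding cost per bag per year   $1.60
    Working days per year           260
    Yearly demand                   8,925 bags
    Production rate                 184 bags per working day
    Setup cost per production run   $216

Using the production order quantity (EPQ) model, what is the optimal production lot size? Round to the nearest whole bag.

Daily demand d = 8,925/260 = 34.327; p = 184; 1 − d/p = 0.81344
EPQ = √(2DS / (H(1 − d/p)))
    = √(2 × 8,925 × 216 / (1.6 × 0.81344)) ≈ 1,721.17

1,721 bags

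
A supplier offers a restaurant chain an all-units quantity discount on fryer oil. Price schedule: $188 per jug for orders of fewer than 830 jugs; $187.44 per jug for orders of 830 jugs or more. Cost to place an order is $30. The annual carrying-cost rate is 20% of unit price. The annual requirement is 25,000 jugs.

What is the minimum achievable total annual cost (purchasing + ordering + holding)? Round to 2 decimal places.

H₁ = 20%×$188 = $37.6000;  H₂ = 20%×$187.44 = $37.4880
EOQ₁ = √(2×25,000×30/37.6000) = 199.73  (< 830, feasible at tier 1)
EOQ₂ = √(2×25,000×30/37.4880) = 200.03  (< 830 → use Q = 830 at tier-2 price)
TC(tier 1 (EOQ₁), Q≈199.7) = $4,707,509.99
TC(tier 2, Q≈830.0) = $4,702,461.13
Minimum at tier 2: $4,702,461.13

$4,702,461.13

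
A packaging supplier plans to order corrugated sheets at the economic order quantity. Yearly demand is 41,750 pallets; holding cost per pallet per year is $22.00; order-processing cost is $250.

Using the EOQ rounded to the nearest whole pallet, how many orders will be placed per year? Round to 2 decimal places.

EOQ = √(2DS/H) = √(2 × 41,750 × 250 / 22)
    = √(948,863.64) ≈ 974.10 → Q = 974
Orders per year = D/Q = 41,750 / 974 = 42.864

42.86 orders per year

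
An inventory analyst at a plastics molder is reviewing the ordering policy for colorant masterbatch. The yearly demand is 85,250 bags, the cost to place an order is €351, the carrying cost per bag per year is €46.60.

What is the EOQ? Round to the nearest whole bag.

1,133 bags

EOQ = √(2DS/H) = √(2 × 85,250 × 351 / 46.6)
    = √(1,284,238.20) ≈ 1,133.24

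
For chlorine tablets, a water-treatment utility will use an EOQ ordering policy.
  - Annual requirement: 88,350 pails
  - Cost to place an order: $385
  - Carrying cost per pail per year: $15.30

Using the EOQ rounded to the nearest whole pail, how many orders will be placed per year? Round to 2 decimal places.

41.89 orders per year

Optimal lot size Q* = (2 × 88,350 × $385 / $15.3)^½ ≈ 2,108.64 → Q = 2,109
Orders per year = D/Q = 88,350 / 2,109 = 41.892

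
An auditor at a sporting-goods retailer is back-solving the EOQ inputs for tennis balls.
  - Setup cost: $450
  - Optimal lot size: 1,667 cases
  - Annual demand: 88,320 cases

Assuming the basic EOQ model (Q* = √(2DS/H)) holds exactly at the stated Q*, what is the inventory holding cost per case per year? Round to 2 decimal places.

Since Q* = (2DS/H)^½, squaring gives Q*²·H = 2DS.
H = 2DS / Q² = 2 × 88,320 × 450 / 1,667² = 28.6042

$28.60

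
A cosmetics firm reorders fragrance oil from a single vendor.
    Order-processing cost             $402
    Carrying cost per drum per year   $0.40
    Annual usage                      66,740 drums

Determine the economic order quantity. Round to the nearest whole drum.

11,582 drums

EOQ = √(2DS/H) = √(2 × 66,740 × 402 / 0.4)
    = √(134,147,400.00) ≈ 11,582.20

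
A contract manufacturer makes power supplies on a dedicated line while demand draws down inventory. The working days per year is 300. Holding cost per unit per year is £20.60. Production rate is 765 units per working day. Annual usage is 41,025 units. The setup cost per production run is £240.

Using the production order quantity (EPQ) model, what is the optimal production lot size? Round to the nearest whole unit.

1,079 units

Daily demand d = 41,025/300 = 136.750; p = 765; 1 − d/p = 0.82124
EPQ = √(2DS / (H(1 − d/p)))
    = √(2 × 41,025 × 240 / (20.6 × 0.82124)) ≈ 1,078.89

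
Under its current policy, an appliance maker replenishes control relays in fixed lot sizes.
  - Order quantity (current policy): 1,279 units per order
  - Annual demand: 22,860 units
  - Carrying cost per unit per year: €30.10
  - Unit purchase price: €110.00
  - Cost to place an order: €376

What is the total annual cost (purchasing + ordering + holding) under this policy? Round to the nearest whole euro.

Annual ordering cost = (D/Q)·S = (22,860/1,279) × 376 = €6,720.38
Annual holding cost  = (Q/2)·H = (1,279/2) × 30.1 = €19,248.95
Purchase cost = D·C = 22,860 × 110 = €2,514,600.00
Total = €6,720.38 + €19,248.95 + €2,514,600.00 = €2,540,569.33

€2,540,569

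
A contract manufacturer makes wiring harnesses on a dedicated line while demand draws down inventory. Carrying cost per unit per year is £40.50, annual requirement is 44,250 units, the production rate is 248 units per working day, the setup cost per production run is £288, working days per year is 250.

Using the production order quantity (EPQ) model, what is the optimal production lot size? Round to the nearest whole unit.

1,483 units

d = 44,250/250 = 177.0000 units/day;  effective holding cost H(1 − d/p) = 40.5·(1 − 177.0000/248) = 11.59476
Q* = √(2DS / H_eff) = √(2·44,250·288 / 11.59476) ≈ 1,482.64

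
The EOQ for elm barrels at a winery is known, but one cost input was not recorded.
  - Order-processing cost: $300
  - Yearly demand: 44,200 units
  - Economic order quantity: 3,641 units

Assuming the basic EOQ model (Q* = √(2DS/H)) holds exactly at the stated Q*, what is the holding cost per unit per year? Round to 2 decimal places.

From Q* = √(2DS/H) ⇒ Q*² = 2DS/H.
H = 2DS / Q² = 2 × 44,200 × 300 / 3,641² = 2.0005

$2.00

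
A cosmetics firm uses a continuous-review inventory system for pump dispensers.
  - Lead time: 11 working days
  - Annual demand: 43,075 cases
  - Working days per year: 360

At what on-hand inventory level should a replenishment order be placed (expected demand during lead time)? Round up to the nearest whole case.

Daily demand d = 43,075 / 360 = 119.653 cases/day
Demand during lead time = 119.653 × 11 = 1,316.18
Reorder point = 1,316.18 → round up

1,317 cases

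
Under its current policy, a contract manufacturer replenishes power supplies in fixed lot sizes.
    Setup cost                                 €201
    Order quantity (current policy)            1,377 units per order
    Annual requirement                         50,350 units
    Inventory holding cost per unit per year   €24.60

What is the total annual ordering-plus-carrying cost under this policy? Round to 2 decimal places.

Ordering: D/Q × S = 50,350/1,377 × €201 = €7,349.56
Holding:  Q/2 × H = 1,377/2 × €24.6 = €16,937.10
Total = €7,349.56 + €16,937.10 = €24,286.66

€24,286.66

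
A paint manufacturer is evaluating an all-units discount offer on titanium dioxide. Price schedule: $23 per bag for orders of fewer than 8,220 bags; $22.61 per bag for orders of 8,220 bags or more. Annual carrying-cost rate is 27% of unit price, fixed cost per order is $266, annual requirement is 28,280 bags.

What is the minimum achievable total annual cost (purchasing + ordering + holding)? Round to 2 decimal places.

$660,105.88

H₁ = 27%×$23 = $6.2100;  H₂ = 27%×$22.61 = $6.1047
EOQ₁ = √(2×28,280×266/6.2100) = 1,556.50  (< 8,220, feasible at tier 1)
EOQ₂ = √(2×28,280×266/6.1047) = 1,569.87  (< 8,220 → use Q = 8,220 at tier-2 price)
TC(tier 1 (EOQ₁), Q≈1,556.5) = $660,105.88
TC(tier 2, Q≈8,220.0) = $665,416.26
Minimum at tier 1 (EOQ₁): $660,105.88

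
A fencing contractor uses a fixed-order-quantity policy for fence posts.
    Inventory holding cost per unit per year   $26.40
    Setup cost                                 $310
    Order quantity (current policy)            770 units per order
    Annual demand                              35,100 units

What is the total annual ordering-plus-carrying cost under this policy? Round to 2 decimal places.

$24,295.17

Annual ordering cost = (D/Q)·S = (35,100/770) × 310 = $14,131.17
Annual holding cost  = (Q/2)·H = (770/2) × 26.4 = $10,164.00
Total = $14,131.17 + $10,164.00 = $24,295.17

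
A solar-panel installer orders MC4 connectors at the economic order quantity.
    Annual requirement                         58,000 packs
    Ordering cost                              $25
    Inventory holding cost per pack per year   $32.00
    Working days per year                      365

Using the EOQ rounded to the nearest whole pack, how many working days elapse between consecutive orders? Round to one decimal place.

1.9 days

Optimal lot size Q* = (2 × 58,000 × $25 / $32)^½ ≈ 301.04 → Q = 301 packs
Cycle time = (working days × Q)/D = (365 × 301) / 58,000 = 1.894 days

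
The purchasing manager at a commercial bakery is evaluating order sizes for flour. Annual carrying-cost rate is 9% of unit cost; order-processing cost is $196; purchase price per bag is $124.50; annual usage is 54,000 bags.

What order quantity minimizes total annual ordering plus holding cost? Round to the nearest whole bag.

H = i·C = 0.09 × $124.5 = $11.2050 per bag-year
Q* = √(2·D·S / H) = √(2·54,000·196 / 11.205) = √1,889,156.6 ≈ 1,374.47

1,374 bags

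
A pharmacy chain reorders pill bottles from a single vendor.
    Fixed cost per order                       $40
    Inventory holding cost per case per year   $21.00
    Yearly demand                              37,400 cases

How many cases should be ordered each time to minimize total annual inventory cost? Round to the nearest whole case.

377 cases

2DS/H = 2·37,400·40/21 = 142,476.19
EOQ = √142,476.19 ≈ 377.46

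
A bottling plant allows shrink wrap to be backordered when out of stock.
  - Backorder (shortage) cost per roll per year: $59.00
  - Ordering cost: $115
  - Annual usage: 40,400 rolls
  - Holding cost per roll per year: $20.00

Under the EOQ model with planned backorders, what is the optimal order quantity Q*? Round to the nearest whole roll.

Basic EOQ = √(2·40,400·115/20) = 681.616
Backorder adjustment √((H+b)/b) = √((20+59)/59) = 1.1571
Q* = 681.616 × 1.1571 ≈ 788.73

789 rolls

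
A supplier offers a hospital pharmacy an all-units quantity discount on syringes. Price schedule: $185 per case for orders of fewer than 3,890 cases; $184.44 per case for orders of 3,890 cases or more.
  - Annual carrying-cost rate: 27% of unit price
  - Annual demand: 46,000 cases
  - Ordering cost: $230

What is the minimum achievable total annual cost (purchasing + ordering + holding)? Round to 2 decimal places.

H₁ = 27%×$185 = $49.9500;  H₂ = 27%×$184.44 = $49.7988
EOQ₁ = √(2×46,000×230/49.9500) = 650.86  (< 3,890, feasible at tier 1)
EOQ₂ = √(2×46,000×230/49.7988) = 651.85  (< 3,890 → use Q = 3,890 at tier-2 price)
TC(tier 1 (EOQ₁), Q≈650.9) = $8,542,510.64
TC(tier 2, Q≈3,890.0) = $8,583,818.46
Minimum at tier 1 (EOQ₁): $8,542,510.64

$8,542,510.64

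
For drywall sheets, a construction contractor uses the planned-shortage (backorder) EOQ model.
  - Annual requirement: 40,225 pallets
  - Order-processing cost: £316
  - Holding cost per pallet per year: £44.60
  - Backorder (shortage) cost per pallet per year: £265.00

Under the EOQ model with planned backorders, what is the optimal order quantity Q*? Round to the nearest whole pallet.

816 pallets

Q* = √(2DS/H) · √((H + b)/b)
   = √(2 × 40,225 × 316 / 44.6) · √((44.6 + 265) / 265)
   = 754.986 × 1.0809 ≈ 816.05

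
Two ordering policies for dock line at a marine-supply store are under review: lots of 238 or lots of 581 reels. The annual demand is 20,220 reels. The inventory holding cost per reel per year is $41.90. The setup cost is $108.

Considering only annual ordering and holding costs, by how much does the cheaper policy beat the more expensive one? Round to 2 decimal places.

TC(Q) = (D/Q)S + (Q/2)H
TC(238) = (20,220/238)×108 + (238/2)×41.9 = $14,161.56
TC(581) = (20,220/581)×108 + (581/2)×41.9 = $15,930.57
Lots of 238 are cheaper by $1,769.01.

$1,769.01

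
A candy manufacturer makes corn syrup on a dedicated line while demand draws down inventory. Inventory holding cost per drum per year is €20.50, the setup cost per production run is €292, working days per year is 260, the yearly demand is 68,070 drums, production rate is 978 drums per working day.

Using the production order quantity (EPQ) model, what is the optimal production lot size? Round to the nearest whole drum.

Daily demand d = 68,070/260 = 261.808; p = 978; 1 − d/p = 0.73230
EPQ = √(2DS / (H(1 − d/p)))
    = √(2 × 68,070 × 292 / (20.5 × 0.73230)) ≈ 1,627.28

1,627 drums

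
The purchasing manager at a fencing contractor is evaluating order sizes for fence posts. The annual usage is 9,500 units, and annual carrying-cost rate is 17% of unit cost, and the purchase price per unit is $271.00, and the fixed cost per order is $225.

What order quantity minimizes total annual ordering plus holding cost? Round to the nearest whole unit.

305 units

Holding cost per unit per year: H = 17% × $271 = $46.0700
Optimal lot size Q* = (2 × 9,500 × $225 / $46.07)^½ ≈ 304.62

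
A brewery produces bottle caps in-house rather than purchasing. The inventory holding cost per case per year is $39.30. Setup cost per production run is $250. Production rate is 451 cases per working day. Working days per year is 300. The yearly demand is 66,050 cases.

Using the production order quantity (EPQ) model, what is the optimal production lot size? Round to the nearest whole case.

1,281 cases

Daily demand d = 66,050/300 = 220.167; p = 451; 1 − d/p = 0.51183
EPQ = √(2DS / (H(1 − d/p)))
    = √(2 × 66,050 × 250 / (39.3 × 0.51183)) ≈ 1,281.34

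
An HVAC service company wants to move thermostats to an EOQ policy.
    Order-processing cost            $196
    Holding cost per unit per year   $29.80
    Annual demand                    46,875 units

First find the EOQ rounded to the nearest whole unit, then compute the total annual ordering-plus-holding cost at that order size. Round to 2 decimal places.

Optimal lot size Q* = (2 × 46,875 × $196 / $29.8)^½ ≈ 785.25 → Q = 785 units
Orders/yr = 46,875/785 = 59.713; ordering cost = 59.713 × $196 = $11,703.82
Average inventory = 785/2 = 392.5; holding cost = 392.5 × $29.8 = $11,696.50
Total = $11,703.82 + $11,696.50 = $23,400.32

$23,400.32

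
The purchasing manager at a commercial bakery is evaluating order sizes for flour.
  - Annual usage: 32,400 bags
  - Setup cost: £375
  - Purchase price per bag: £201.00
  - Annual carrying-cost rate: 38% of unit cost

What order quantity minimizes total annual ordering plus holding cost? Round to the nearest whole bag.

Holding cost per bag per year: H = 38% × £201 = £76.3800
Optimal lot size Q* = (2 × 32,400 × £375 / £76.38)^½ ≈ 564.04

564 bags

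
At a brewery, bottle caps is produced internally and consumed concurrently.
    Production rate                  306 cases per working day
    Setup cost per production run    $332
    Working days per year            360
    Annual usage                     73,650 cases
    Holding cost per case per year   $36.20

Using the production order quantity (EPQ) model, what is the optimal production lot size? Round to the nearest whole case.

2,019 cases

Daily demand d = 73,650/360 = 204.583; p = 306; 1 − d/p = 0.33143
EPQ = √(2DS / (H(1 − d/p)))
    = √(2 × 73,650 × 332 / (36.2 × 0.33143)) ≈ 2,018.93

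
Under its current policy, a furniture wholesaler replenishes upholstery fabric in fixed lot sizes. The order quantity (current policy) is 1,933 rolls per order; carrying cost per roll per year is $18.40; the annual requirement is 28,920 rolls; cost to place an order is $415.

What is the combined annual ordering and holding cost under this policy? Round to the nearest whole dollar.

$23,992

Ordering: D/Q × S = 28,920/1,933 × $415 = $6,208.90
Holding:  Q/2 × H = 1,933/2 × $18.4 = $17,783.60
Total = $6,208.90 + $17,783.60 = $23,992.50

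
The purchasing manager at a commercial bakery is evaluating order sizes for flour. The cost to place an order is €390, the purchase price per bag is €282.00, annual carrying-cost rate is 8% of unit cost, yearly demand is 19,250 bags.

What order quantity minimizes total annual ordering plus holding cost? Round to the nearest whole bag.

Holding cost per bag per year: H = 8% × €282 = €22.5600
2DS/H = 2·19,250·390/22.56 = 665,558.51
EOQ = √665,558.51 ≈ 815.82

816 bags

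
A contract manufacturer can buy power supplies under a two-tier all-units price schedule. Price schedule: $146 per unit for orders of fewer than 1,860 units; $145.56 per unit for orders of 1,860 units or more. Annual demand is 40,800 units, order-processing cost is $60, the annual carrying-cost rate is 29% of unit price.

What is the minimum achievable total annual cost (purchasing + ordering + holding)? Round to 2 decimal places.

$5,971,197.80

H₁ = 29%×$146 = $42.3400;  H₂ = 29%×$145.56 = $42.2124
EOQ₁ = √(2×40,800×60/42.3400) = 340.05  (< 1,860, feasible at tier 1)
EOQ₂ = √(2×40,800×60/42.2124) = 340.57  (< 1,860 → use Q = 1,860 at tier-2 price)
TC(tier 1 (EOQ₁), Q≈340.1) = $5,971,197.80
TC(tier 2, Q≈1,860.0) = $5,979,421.66
Minimum at tier 1 (EOQ₁): $5,971,197.80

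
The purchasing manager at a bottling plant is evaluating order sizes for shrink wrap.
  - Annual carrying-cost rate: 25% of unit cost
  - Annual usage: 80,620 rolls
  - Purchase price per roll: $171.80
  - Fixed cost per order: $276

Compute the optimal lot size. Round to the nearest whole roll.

1,018 rolls

Carrying cost H = $171.8 × 25% = $42.9500/roll/yr
Optimal lot size Q* = (2 × 80,620 × $276 / $42.95)^½ ≈ 1,017.91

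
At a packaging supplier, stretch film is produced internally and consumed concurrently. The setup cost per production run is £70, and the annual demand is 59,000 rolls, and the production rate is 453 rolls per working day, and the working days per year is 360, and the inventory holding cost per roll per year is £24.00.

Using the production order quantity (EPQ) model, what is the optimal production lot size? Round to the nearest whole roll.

734 rolls

d = 59,000/360 = 163.8889 rolls/day;  effective holding cost H(1 − d/p) = 24·(1 − 163.8889/453) = 15.31714
Q* = √(2DS / H_eff) = √(2·59,000·70 / 15.31714) ≈ 734.35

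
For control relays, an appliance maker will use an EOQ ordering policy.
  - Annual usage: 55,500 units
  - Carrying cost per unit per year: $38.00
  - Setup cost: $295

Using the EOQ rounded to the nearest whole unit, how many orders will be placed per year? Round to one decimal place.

EOQ = √(2DS/H) = √(2 × 55,500 × 295 / 38)
    = √(861,710.53) ≈ 928.28 → Q = 928
N = D/Q = 55,500/928 ≈ 59.806 orders/yr

59.8 orders per year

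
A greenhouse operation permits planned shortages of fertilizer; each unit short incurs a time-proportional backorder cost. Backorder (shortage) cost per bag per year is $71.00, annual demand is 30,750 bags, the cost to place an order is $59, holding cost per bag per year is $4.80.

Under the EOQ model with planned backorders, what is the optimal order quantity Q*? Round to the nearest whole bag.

Basic EOQ = √(2·30,750·59/4.8) = 869.447
Backorder adjustment √((H+b)/b) = √((4.8+71)/71) = 1.0333
Q* = 869.447 × 1.0333 ≈ 898.36

898 bags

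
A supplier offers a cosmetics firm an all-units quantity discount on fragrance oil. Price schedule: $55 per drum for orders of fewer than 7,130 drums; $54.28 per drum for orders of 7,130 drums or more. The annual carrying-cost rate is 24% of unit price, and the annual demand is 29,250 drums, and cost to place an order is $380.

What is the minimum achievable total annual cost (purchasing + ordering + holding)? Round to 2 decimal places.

H₁ = 24%×$55 = $13.2000;  H₂ = 24%×$54.28 = $13.0272
EOQ₁ = √(2×29,250×380/13.2000) = 1,297.73  (< 7,130, feasible at tier 1)
EOQ₂ = √(2×29,250×380/13.0272) = 1,306.30  (< 7,130 → use Q = 7,130 at tier-2 price)
TC(tier 1 (EOQ₁), Q≈1,297.7) = $1,625,879.97
TC(tier 2, Q≈7,130.0) = $1,635,690.87
Minimum at tier 1 (EOQ₁): $1,625,879.97

$1,625,879.97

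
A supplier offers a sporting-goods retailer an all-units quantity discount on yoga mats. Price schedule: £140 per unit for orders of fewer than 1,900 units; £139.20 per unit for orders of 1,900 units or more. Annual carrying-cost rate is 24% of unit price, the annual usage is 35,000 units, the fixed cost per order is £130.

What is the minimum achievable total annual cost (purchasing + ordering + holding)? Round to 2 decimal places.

£4,906,132.34

H₁ = 24%×£140 = £33.6000;  H₂ = 24%×£139.20 = £33.4080
EOQ₁ = √(2×35,000×130/33.6000) = 520.42  (< 1,900, feasible at tier 1)
EOQ₂ = √(2×35,000×130/33.4080) = 521.91  (< 1,900 → use Q = 1,900 at tier-2 price)
TC(tier 1 (EOQ₁), Q≈520.4) = £4,917,485.99
TC(tier 2, Q≈1,900.0) = £4,906,132.34
Minimum at tier 2: £4,906,132.34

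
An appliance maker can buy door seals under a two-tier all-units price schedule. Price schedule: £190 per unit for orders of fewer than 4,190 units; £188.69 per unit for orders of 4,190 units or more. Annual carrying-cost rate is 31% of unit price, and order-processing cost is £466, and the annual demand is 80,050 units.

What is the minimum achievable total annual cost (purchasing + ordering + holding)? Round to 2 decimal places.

H₁ = 31%×£190 = £58.9000;  H₂ = 31%×£188.69 = £58.4939
EOQ₁ = √(2×80,050×466/58.9000) = 1,125.46  (< 4,190, feasible at tier 1)
EOQ₂ = √(2×80,050×466/58.4939) = 1,129.36  (< 4,190 → use Q = 4,190 at tier-2 price)
TC(tier 1 (EOQ₁), Q≈1,125.5) = £15,275,789.73
TC(tier 2, Q≈4,190.0) = £15,236,082.16
Minimum at tier 2: £15,236,082.16

£15,236,082.16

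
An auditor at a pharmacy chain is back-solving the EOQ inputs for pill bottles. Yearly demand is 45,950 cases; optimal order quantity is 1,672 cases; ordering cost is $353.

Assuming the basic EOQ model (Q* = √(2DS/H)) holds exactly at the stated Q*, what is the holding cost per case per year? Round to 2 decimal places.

EOQ relation: Q² = 2DS/H, so rearrange for the unknown.
H = 2DS / Q² = 2 × 45,950 × 353 / 1,672² = 11.6043

$11.60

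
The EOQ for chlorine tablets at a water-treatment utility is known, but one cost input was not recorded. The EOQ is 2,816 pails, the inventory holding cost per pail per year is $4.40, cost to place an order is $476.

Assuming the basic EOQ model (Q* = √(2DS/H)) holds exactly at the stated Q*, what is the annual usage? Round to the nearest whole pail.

36,651 pails per year

From Q* = √(2DS/H) ⇒ Q*² = 2DS/H.
D = Q²H / (2S) = 2,816² × 4.4 / (2 × 476) = 36,650.59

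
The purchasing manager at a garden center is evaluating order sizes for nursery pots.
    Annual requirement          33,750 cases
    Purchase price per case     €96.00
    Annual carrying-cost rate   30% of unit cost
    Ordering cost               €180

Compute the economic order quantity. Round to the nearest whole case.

Carrying cost H = €96 × 30% = €28.8000/case/yr
Q* = √(2·D·S / H) = √(2·33,750·180 / 28.8) = √421,875.0 ≈ 649.52

650 cases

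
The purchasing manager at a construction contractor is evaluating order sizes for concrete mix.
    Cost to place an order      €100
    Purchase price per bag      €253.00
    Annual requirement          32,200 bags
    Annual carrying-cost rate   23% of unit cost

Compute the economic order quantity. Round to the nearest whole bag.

Holding cost per bag per year: H = 23% × €253 = €58.1900
Q* = √(2·D·S / H) = √(2·32,200·100 / 58.19) = √110,671.9 ≈ 332.67

333 bags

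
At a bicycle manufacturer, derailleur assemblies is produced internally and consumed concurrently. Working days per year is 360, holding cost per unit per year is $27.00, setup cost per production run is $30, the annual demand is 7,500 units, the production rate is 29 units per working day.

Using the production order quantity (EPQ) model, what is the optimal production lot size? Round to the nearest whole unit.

d = 7,500/360 = 20.8333 units/day;  effective holding cost H(1 − d/p) = 27·(1 − 20.8333/29) = 7.60345
Q* = √(2DS / H_eff) = √(2·7,500·30 / 7.60345) ≈ 243.28

243 units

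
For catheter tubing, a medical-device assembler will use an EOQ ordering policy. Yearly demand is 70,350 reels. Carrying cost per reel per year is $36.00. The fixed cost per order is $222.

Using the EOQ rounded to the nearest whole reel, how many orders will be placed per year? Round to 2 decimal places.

75.56 orders per year

EOQ = √(2DS/H) = √(2 × 70,350 × 222 / 36)
    = √(867,650.00) ≈ 931.48 → Q = 931
N = D/Q = 70,350/931 ≈ 75.564 orders/yr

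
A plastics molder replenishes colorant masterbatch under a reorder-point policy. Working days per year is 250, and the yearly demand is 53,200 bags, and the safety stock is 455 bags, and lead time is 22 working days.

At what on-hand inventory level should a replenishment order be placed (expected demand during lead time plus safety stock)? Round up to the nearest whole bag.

5,137 bags

Daily demand d = 53,200 / 250 = 212.800 bags/day
Demand during lead time = 212.800 × 22 = 4,681.60
Reorder point = 4,681.60 + 455 = 5,136.60 → round up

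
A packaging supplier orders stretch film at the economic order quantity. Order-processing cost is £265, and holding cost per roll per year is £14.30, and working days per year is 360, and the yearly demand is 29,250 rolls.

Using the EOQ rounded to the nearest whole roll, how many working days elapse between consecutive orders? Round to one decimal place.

12.8 days

Optimal lot size Q* = (2 × 29,250 × £265 / £14.3)^½ ≈ 1,041.20 → Q = 1,041 rolls
T = Q/D × 360 days = 1,041/29,250 × 360 = 12.812 days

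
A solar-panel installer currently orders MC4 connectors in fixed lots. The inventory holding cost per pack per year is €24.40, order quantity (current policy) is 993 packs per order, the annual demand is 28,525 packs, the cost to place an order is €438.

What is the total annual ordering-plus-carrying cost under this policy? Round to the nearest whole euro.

Orders/yr = 28,525/993 = 28.726; ordering cost = 28.726 × €438 = €12,582.02
Average inventory = 993/2 = 496.5; holding cost = 496.5 × €24.4 = €12,114.60
Total = €12,582.02 + €12,114.60 = €24,696.62

€24,697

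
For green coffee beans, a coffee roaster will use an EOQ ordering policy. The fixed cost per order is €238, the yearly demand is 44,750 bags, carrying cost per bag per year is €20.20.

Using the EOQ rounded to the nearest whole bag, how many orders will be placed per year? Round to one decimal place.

EOQ = √(2DS/H) = √(2 × 44,750 × 238 / 20.2)
    = √(1,054,504.95) ≈ 1,026.89 → Q = 1,027
Orders per year = D/Q = 44,750 / 1,027 = 43.574

43.6 orders per year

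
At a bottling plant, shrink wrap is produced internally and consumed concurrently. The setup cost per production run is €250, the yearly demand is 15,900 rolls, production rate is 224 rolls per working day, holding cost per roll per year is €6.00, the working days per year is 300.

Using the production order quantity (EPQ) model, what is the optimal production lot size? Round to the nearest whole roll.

d = 15,900/300 = 53.0000 rolls/day;  effective holding cost H(1 − d/p) = 6·(1 − 53.0000/224) = 4.58036
Q* = √(2DS / H_eff) = √(2·15,900·250 / 4.58036) ≈ 1,317.45

1,317 rolls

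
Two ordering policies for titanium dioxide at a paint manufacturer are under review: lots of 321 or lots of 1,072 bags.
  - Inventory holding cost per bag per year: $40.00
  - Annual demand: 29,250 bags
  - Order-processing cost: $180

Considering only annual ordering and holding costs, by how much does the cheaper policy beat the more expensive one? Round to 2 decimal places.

$3,529.51

Annual cost at Q: ordering D·S/Q plus holding Q·H/2.
TC(321) = (29,250/321)×180 + (321/2)×40 = $22,821.87
TC(1,072) = (29,250/1,072)×180 + (1,072/2)×40 = $26,351.38
Lots of 321 are cheaper by $3,529.51.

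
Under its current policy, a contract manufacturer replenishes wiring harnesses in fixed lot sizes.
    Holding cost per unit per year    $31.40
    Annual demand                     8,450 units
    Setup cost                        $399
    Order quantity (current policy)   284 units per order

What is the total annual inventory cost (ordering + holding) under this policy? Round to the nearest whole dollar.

Annual ordering cost = (D/Q)·S = (8,450/284) × 399 = $11,871.65
Annual holding cost  = (Q/2)·H = (284/2) × 31.4 = $4,458.80
Total = $11,871.65 + $4,458.80 = $16,330.45

$16,330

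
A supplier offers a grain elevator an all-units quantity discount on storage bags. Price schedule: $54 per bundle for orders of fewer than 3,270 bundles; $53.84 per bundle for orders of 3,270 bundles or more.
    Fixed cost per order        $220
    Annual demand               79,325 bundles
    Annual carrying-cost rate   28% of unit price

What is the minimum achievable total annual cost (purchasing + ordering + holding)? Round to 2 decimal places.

H₁ = 28%×$54 = $15.1200;  H₂ = 28%×$53.84 = $15.0752
EOQ₁ = √(2×79,325×220/15.1200) = 1,519.34  (< 3,270, feasible at tier 1)
EOQ₂ = √(2×79,325×220/15.0752) = 1,521.60  (< 3,270 → use Q = 3,270 at tier-2 price)
TC(tier 1 (EOQ₁), Q≈1,519.3) = $4,306,522.45
TC(tier 2, Q≈3,270.0) = $4,300,842.80
Minimum at tier 2: $4,300,842.80

$4,300,842.80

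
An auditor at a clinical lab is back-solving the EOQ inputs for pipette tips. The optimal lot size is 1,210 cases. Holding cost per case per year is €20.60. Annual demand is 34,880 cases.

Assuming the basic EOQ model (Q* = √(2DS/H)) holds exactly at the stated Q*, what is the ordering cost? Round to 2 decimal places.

€432.35

Since Q* = (2DS/H)^½, squaring gives Q*²·H = 2DS.
S = Q²H / (2D) = 1,210² × 20.6 / (2 × 34,880) = 432.3460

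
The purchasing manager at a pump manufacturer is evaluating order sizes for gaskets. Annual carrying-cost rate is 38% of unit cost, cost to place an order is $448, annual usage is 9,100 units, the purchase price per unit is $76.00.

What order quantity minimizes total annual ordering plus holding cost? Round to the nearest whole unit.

531 units

Carrying cost H = $76 × 38% = $28.8800/unit/yr
Optimal lot size Q* = (2 × 9,100 × $448 / $28.88)^½ ≈ 531.34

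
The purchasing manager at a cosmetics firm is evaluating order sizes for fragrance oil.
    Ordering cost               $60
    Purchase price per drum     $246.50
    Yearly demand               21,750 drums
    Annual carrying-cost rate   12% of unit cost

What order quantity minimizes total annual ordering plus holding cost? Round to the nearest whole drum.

H = i·C = 0.12 × $246.5 = $29.5800 per drum-year
Q* = √(2·D·S / H) = √(2·21,750·60 / 29.58) = √88,235.3 ≈ 297.04

297 drums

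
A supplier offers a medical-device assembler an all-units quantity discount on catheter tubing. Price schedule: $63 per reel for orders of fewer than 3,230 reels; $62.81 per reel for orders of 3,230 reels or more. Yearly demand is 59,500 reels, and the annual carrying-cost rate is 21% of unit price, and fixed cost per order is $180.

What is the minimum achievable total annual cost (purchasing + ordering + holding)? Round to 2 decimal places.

H₁ = 21%×$63 = $13.2300;  H₂ = 21%×$62.81 = $13.1901
EOQ₁ = √(2×59,500×180/13.2300) = 1,272.42  (< 3,230, feasible at tier 1)
EOQ₂ = √(2×59,500×180/13.1901) = 1,274.34  (< 3,230 → use Q = 3,230 at tier-2 price)
TC(tier 1 (EOQ₁), Q≈1,272.4) = $3,765,334.09
TC(tier 2, Q≈3,230.0) = $3,761,812.80
Minimum at tier 2: $3,761,812.80

$3,761,812.80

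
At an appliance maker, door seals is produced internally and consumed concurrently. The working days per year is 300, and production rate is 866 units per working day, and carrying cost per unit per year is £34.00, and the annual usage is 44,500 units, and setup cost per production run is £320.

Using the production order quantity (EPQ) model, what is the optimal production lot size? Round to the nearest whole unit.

d = 44,500/300 = 148.3333 units/day;  effective holding cost H(1 − d/p) = 34·(1 − 148.3333/866) = 28.17629
Q* = √(2DS / H_eff) = √(2·44,500·320 / 28.17629) ≈ 1,005.38

1,005 units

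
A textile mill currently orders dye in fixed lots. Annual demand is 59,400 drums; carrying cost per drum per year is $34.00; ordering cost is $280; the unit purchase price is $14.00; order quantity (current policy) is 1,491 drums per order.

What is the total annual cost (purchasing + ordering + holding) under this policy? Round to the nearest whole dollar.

Orders/yr = 59,400/1,491 = 39.839; ordering cost = 39.839 × $280 = $11,154.93
Average inventory = 1,491/2 = 745.5; holding cost = 745.5 × $34 = $25,347.00
Purchase cost = D·C = 59,400 × 14 = $831,600.00
Total = $11,154.93 + $25,347.00 + $831,600.00 = $868,101.93

$868,102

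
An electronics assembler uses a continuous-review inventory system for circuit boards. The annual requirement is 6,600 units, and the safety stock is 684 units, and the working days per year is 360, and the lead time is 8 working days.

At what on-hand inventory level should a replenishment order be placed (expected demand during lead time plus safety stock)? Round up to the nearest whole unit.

Daily demand d = 6,600 / 360 = 18.333 units/day
Demand during lead time = 18.333 × 8 = 146.67
Reorder point = 146.67 + 684 = 830.67 → round up

831 units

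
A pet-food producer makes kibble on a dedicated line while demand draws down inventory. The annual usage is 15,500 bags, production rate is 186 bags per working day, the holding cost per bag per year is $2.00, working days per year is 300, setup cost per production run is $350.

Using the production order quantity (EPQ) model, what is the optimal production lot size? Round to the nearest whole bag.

2,741 bags

d = 15,500/300 = 51.6667 bags/day;  effective holding cost H(1 − d/p) = 2·(1 − 51.6667/186) = 1.44444
Q* = √(2DS / H_eff) = √(2·15,500·350 / 1.44444) ≈ 2,740.72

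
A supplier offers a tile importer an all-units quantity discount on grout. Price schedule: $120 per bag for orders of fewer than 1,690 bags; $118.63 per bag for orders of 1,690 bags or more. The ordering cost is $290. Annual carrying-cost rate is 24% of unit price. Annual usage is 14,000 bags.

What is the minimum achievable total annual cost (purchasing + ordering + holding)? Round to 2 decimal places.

$1,687,280.53

H₁ = 24%×$120 = $28.8000;  H₂ = 24%×$118.63 = $28.4712
EOQ₁ = √(2×14,000×290/28.8000) = 530.98  (< 1,690, feasible at tier 1)
EOQ₂ = √(2×14,000×290/28.4712) = 534.04  (< 1,690 → use Q = 1,690 at tier-2 price)
TC(tier 1 (EOQ₁), Q≈531.0) = $1,695,292.35
TC(tier 2, Q≈1,690.0) = $1,687,280.53
Minimum at tier 2: $1,687,280.53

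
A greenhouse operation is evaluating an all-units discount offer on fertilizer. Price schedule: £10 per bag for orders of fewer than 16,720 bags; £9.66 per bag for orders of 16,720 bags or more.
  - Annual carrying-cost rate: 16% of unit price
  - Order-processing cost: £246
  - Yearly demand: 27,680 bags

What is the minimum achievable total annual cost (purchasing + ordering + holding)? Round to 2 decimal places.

£280,717.27

H₁ = 16%×£10 = £1.6000;  H₂ = 16%×£9.66 = £1.5456
EOQ₁ = √(2×27,680×246/1.6000) = 2,917.46  (< 16,720, feasible at tier 1)
EOQ₂ = √(2×27,680×246/1.5456) = 2,968.36  (< 16,720 → use Q = 16,720 at tier-2 price)
TC(tier 1 (EOQ₁), Q≈2,917.5) = £281,467.94
TC(tier 2, Q≈16,720.0) = £280,717.27
Minimum at tier 2: £280,717.27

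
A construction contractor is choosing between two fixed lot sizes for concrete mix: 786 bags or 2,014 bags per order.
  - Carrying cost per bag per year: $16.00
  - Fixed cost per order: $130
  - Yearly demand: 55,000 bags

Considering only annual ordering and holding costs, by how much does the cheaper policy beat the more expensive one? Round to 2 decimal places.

$4,277.46

Annual cost at Q: ordering D·S/Q plus holding Q·H/2.
TC(786) = (55,000/786)×130 + (786/2)×16 = $15,384.69
TC(2,014) = (55,000/2,014)×130 + (2,014/2)×16 = $19,662.15
Lots of 786 are cheaper by $4,277.46.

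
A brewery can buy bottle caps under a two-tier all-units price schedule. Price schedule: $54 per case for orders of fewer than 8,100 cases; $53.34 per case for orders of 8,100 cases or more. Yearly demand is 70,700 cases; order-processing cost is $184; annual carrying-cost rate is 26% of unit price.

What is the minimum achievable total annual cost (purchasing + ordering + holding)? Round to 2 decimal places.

$3,828,911.04

H₁ = 26%×$54 = $14.0400;  H₂ = 26%×$53.34 = $13.8684
EOQ₁ = √(2×70,700×184/14.0400) = 1,361.29  (< 8,100, feasible at tier 1)
EOQ₂ = √(2×70,700×184/13.8684) = 1,369.68  (< 8,100 → use Q = 8,100 at tier-2 price)
TC(tier 1 (EOQ₁), Q≈1,361.3) = $3,836,912.49
TC(tier 2, Q≈8,100.0) = $3,828,911.04
Minimum at tier 2: $3,828,911.04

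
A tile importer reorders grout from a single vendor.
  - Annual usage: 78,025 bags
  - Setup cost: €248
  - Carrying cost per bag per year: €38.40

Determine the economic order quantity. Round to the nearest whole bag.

2DS/H = 2·78,025·248/38.4 = 1,007,822.92
EOQ = √1,007,822.92 ≈ 1,003.90

1,004 bags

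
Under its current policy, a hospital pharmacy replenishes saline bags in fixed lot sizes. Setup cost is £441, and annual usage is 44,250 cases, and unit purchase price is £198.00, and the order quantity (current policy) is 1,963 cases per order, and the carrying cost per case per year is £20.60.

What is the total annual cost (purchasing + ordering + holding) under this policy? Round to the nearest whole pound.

Ordering: D/Q × S = 44,250/1,963 × £441 = £9,941.03
Holding:  Q/2 × H = 1,963/2 × £20.6 = £20,218.90
Purchase cost = D·C = 44,250 × 198 = £8,761,500.00
Total = £9,941.03 + £20,218.90 + £8,761,500.00 = £8,791,659.93

£8,791,660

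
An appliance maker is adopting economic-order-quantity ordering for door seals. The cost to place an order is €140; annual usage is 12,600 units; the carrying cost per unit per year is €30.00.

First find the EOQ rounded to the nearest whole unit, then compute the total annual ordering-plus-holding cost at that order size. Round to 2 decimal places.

Q* = √(2·D·S / H) = √(2·12,600·140 / 30) = √117,600.0 ≈ 342.93 → Q = 343 units
Annual ordering cost = (D/Q)·S = (12,600/343) × 140 = €5,142.86
Annual holding cost  = (Q/2)·H = (343/2) × 30 = €5,145.00
Total = €5,142.86 + €5,145.00 = €10,287.86

€10,287.86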